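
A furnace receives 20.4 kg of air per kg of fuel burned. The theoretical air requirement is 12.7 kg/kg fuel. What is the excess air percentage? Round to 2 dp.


Excess air = actual - stoichiometric = 20.4 - 12.7 = 7.70 kg/kg fuel
Excess air % = (excess / stoich) * 100 = (7.70 / 12.7) * 100 = 60.63%


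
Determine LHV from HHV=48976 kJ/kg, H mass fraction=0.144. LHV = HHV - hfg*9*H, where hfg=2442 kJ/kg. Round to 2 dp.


LHV = HHV - hfg * 9 * H
Water correction = 2442 * 9 * 0.144 = 3164.832 kJ/kg
LHV = 48976 - 3164.832 = 45811.17 kJ/kg


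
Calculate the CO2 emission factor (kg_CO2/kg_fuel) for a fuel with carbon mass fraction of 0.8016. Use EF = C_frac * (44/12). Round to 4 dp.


EF = C_frac * (M_CO2 / M_C)
EF = 0.8016 * (44/12)
EF = 0.8016 * 3.666667 = 2.9392 kg_CO2/kg_fuel


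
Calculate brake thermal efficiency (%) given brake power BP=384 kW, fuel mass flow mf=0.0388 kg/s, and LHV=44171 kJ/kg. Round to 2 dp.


eta_BTE = (BP / (mf * LHV)) * 100
Denominator = 0.0388 * 44171 = 1713.8348 kW
eta_BTE = (384 / 1713.8348) * 100 = 22.41%


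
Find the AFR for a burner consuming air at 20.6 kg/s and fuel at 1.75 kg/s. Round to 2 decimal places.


AFR = m_air / m_fuel
AFR = 20.6 / 1.75 = 11.77


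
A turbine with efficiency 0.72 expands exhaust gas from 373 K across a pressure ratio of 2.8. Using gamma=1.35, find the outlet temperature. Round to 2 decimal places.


T_out = T_in * (1 - eta * (1 - PR^(-(gamma-1)/gamma)))
Exponent = -(1.35-1)/1.35 = -0.25925926
PR^exp = 2.8^(-0.25925926) = 0.76572026
Factor = 1 - 0.72*(1 - 0.76572026) = 0.83131859
T_out = 373 * 0.83131859 = 310.08 K


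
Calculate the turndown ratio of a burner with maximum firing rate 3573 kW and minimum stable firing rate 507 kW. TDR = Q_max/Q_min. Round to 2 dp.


TDR = Q_max / Q_min
TDR = 3573 / 507 = 7.05


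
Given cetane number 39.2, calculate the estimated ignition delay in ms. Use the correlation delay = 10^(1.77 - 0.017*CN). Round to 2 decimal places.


delay = 10^(1.77 - 0.017*CN)
Exponent = 1.77 - 0.017*39.2 = 1.1036
delay = 10^1.1036 = 12.69 ms


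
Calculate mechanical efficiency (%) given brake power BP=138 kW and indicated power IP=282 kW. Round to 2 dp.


eta_mech = (BP / IP) * 100
Ratio = 138 / 282 = 0.4894
eta_mech = 0.4894 * 100 = 48.94%


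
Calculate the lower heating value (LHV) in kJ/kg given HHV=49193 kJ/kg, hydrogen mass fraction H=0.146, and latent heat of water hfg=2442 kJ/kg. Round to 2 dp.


LHV = HHV - hfg * 9 * H
Water correction = 2442 * 9 * 0.146 = 3208.788 kJ/kg
LHV = 49193 - 3208.788 = 45984.21 kJ/kg


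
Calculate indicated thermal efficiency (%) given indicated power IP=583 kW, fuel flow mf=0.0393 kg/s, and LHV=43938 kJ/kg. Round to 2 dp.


eta_ith = (IP / (mf * LHV)) * 100
Denominator = 0.0393 * 43938 = 1726.7634 kW
eta_ith = (583 / 1726.7634) * 100 = 33.76%


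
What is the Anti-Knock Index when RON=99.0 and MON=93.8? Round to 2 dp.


AKI = (RON + MON) / 2
AKI = (99.0 + 93.8) / 2
AKI = 192.8 / 2 = 96.40


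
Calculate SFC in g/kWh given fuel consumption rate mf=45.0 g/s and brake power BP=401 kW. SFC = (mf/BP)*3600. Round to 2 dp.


SFC = (mf / BP) * 3600
Rate = 45.0 / 401 = 0.112219 g/(s*kW)
SFC = 0.112219 * 3600 = 403.99 g/kWh


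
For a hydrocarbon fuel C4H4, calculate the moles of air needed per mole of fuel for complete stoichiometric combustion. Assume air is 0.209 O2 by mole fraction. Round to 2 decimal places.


Balanced combustion: C4H4 + 5 O2 -> 4 CO2 + 2 H2O
O2 needed = C + H/4 = 4 + 4/4 = 5.00 moles
Air moles = O2 / 0.209 = 5.00 / 0.209 = 23.92 moles air


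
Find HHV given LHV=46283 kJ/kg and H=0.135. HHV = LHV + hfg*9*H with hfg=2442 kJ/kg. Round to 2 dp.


HHV = LHV + hfg * 9 * H
Water addition = 2442 * 9 * 0.135 = 2967.030 kJ/kg
HHV = 46283 + 2967.030 = 49250.03 kJ/kg


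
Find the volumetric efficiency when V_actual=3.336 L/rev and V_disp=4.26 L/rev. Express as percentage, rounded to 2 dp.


eta_v = (V_actual / V_disp) * 100
Ratio = 3.336 / 4.26 = 0.7831
eta_v = 0.7831 * 100 = 78.31%


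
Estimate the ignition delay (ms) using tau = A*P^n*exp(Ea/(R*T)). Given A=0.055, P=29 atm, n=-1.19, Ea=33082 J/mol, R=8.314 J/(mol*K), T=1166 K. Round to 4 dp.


tau = A * P^n * exp(Ea/(R*T))
P^n = 29^(-1.19) = 0.01818639
Ea/(R*T) = 33082/(8.314*1166) = 3.412583
exp(Ea/(R*T)) = 30.343512
tau = 0.055 * 0.01818639 * 30.343512 = 0.0304 ms


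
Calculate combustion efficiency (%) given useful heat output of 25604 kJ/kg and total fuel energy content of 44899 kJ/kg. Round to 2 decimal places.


Efficiency = (Q_useful / Q_fuel) * 100
Efficiency = (25604 / 44899) * 100
Efficiency = 0.5703 * 100 = 57.03%


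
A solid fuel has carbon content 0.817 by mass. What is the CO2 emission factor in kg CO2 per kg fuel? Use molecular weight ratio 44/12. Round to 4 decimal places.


EF = C_frac * (M_CO2 / M_C)
EF = 0.817 * (44/12)
EF = 0.817 * 3.666667 = 2.9957 kg_CO2/kg_fuel


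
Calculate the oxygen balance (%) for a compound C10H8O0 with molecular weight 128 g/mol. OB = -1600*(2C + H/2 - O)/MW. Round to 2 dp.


OB = -1600 * (2C + H/2 - O) / MW
Inner = 2*10 + 8/2 - 0 = 24.00
OB = -1600 * 24.00 / 128 = -300.00%


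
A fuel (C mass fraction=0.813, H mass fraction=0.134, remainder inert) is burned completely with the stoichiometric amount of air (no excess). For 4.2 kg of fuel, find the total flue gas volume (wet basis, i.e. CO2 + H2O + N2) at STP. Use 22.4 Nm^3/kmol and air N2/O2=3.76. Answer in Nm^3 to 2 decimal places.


Per kg fuel: CO2 = (C/12 kmol)*22.4 = (0.813/12)*22.4 = 1.51760 Nm^3
Per kg fuel: H2O = (H/2 kmol)*22.4 = (0.134/2)*22.4 = 1.50080 Nm^3
O2 needed per kg fuel = C/12 + H/4 = 0.813/12 + 0.134/4 = 0.10125000 kmol
Per kg fuel: N2 = O2*3.76*22.4 = 0.10125000*3.76*22.4 = 8.52768 Nm^3
Total per kg = 1.51760 + 1.50080 + 8.52768 = 11.54608 Nm^3
Total = 11.54608 * 4.2 = 48.49 Nm^3


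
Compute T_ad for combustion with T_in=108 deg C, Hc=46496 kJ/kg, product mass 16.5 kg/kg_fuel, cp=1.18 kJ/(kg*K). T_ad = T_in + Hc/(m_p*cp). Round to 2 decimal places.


T_ad = T_in + Hc / (m_p * cp)
Denominator = 16.5 * 1.18 = 19.4700
Temperature rise = 46496 / 19.4700 = 2388.08 K
T_ad = 108 + 2388.08 = 2496.08 deg C


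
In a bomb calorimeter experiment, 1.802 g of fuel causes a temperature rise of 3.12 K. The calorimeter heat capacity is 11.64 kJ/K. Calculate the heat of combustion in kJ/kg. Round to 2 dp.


Hc = C_cal * delta_T / m_fuel
Q_released = 11.64 * 3.12 = 36.3168 kJ
m_fuel = 1.802 g = 1.802/1000 kg = 0.001802 kg
Hc = 36.3168 / 0.001802 = 20153.61 kJ/kg


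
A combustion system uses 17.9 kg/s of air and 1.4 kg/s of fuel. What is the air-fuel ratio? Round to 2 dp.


AFR = m_air / m_fuel
AFR = 17.9 / 1.4 = 12.79


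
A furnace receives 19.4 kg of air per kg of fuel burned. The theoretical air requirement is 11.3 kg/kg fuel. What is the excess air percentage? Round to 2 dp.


Excess air = actual - stoichiometric = 19.4 - 11.3 = 8.10 kg/kg fuel
Excess air % = (excess / stoich) * 100 = (8.10 / 11.3) * 100 = 71.68%


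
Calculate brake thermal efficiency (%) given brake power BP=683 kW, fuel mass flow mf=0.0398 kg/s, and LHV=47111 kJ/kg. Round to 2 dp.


eta_BTE = (BP / (mf * LHV)) * 100
Denominator = 0.0398 * 47111 = 1875.0178 kW
eta_BTE = (683 / 1875.0178) * 100 = 36.43%


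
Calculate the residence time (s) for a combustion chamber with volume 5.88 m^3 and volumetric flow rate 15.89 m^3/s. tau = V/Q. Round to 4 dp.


tau = V / Q_flow
tau = 5.88 / 15.89 = 0.3700 s


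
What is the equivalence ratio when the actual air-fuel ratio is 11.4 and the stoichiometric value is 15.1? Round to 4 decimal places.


phi = AFR_stoich / AFR_actual
phi = 15.1 / 11.4 = 1.3246


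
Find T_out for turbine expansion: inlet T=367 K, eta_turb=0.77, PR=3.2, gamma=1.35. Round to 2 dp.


T_out = T_in * (1 - eta * (1 - PR^(-(gamma-1)/gamma)))
Exponent = -(1.35-1)/1.35 = -0.25925926
PR^exp = 3.2^(-0.25925926) = 0.73966521
Factor = 1 - 0.77*(1 - 0.73966521) = 0.79954221
T_out = 367 * 0.79954221 = 293.43 K


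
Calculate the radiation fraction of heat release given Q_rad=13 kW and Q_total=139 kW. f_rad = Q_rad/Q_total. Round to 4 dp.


f_rad = Q_rad / Q_total
f_rad = 13 / 139 = 0.0935


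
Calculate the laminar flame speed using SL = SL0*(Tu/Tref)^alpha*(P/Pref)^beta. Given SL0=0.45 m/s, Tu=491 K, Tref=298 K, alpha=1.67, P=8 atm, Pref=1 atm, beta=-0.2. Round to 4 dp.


SL = SL0 * (Tu/Tref)^alpha * (P/Pref)^beta
T ratio = 491/298 = 1.64765101
(T ratio)^alpha = 1.64765101^1.67 = 2.302316
(P/Pref)^beta = 8^(-0.2) = 0.659754
SL = 0.45 * 2.302316 * 0.659754 = 0.6835 m/s


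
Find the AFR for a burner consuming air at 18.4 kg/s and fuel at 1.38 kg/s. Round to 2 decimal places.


AFR = m_air / m_fuel
AFR = 18.4 / 1.38 = 13.33


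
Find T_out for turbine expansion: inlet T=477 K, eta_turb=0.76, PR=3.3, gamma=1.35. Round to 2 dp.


T_out = T_in * (1 - eta * (1 - PR^(-(gamma-1)/gamma)))
Exponent = -(1.35-1)/1.35 = -0.25925926
PR^exp = 3.3^(-0.25925926) = 0.73378775
Factor = 1 - 0.76*(1 - 0.73378775) = 0.79767869
T_out = 477 * 0.79767869 = 380.49 K


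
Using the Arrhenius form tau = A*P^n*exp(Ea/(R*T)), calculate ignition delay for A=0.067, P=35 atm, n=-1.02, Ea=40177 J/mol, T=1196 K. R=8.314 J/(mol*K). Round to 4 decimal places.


tau = A * P^n * exp(Ea/(R*T))
P^n = 35^(-1.02) = 0.02661035
Ea/(R*T) = 40177/(8.314*1196) = 4.040511
exp(Ea/(R*T)) = 56.855395
tau = 0.067 * 0.02661035 * 56.855395 = 0.1014 ms


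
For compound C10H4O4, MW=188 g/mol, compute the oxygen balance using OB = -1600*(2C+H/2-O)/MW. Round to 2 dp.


OB = -1600 * (2C + H/2 - O) / MW
Inner = 2*10 + 4/2 - 4 = 18.00
OB = -1600 * 18.00 / 188 = -153.19%


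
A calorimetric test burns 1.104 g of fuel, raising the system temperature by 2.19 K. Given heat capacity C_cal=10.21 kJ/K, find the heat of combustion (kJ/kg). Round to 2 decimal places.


Hc = C_cal * delta_T / m_fuel
Q_released = 10.21 * 2.19 = 22.3599 kJ
m_fuel = 1.104 g = 1.104/1000 kg = 0.001104 kg
Hc = 22.3599 / 0.001104 = 20253.53 kJ/kg


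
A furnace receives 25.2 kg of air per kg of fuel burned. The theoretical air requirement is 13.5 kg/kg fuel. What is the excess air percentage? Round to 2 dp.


Excess air = actual - stoichiometric = 25.2 - 13.5 = 11.70 kg/kg fuel
Excess air % = (excess / stoich) * 100 = (11.70 / 13.5) * 100 = 86.67%


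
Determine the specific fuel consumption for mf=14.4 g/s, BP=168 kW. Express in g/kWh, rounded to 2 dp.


SFC = (mf / BP) * 3600
Rate = 14.4 / 168 = 0.085714 g/(s*kW)
SFC = 0.085714 * 3600 = 308.57 g/kWh


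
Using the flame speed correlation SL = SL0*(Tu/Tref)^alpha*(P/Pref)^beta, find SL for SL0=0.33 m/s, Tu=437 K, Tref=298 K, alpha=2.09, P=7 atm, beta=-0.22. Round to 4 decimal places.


SL = SL0 * (Tu/Tref)^alpha * (P/Pref)^beta
T ratio = 437/298 = 1.46644295
(T ratio)^alpha = 1.46644295^2.09 = 2.225841
(P/Pref)^beta = 7^(-0.22) = 0.651746
SL = 0.33 * 2.225841 * 0.651746 = 0.4787 m/s


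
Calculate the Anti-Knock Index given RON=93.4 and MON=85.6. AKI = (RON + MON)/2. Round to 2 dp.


AKI = (RON + MON) / 2
AKI = (93.4 + 85.6) / 2
AKI = 179.0 / 2 = 89.50


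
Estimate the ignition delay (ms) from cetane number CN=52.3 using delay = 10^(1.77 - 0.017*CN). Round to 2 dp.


delay = 10^(1.77 - 0.017*CN)
Exponent = 1.77 - 0.017*52.3 = 0.8809
delay = 10^0.8809 = 7.60 ms


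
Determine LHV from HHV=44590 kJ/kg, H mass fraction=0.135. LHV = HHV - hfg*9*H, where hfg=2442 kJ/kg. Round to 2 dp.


LHV = HHV - hfg * 9 * H
Water correction = 2442 * 9 * 0.135 = 2967.030 kJ/kg
LHV = 44590 - 2967.030 = 41622.97 kJ/kg


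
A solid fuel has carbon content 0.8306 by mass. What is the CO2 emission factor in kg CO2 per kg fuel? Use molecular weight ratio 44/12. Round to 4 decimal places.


EF = C_frac * (M_CO2 / M_C)
EF = 0.8306 * (44/12)
EF = 0.8306 * 3.666667 = 3.0455 kg_CO2/kg_fuel


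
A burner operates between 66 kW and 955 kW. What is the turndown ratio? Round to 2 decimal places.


TDR = Q_max / Q_min
TDR = 955 / 66 = 14.47


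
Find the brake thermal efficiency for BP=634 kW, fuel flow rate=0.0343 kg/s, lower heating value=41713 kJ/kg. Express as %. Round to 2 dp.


eta_BTE = (BP / (mf * LHV)) * 100
Denominator = 0.0343 * 41713 = 1430.7559 kW
eta_BTE = (634 / 1430.7559) * 100 = 44.31%


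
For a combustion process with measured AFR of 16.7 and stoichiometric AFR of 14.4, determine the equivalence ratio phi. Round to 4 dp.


phi = AFR_stoich / AFR_actual
phi = 14.4 / 16.7 = 0.8623


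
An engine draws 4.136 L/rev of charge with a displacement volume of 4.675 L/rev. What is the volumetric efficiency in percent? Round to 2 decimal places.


eta_v = (V_actual / V_disp) * 100
Ratio = 4.136 / 4.675 = 0.8847
eta_v = 0.8847 * 100 = 88.47%


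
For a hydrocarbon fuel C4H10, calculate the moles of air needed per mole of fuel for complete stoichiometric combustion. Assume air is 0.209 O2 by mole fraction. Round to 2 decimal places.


Balanced combustion: C4H10 + 6.5 O2 -> 4 CO2 + 5 H2O
O2 needed = C + H/4 = 4 + 10/4 = 6.50 moles
Air moles = O2 / 0.209 = 6.50 / 0.209 = 31.10 moles air


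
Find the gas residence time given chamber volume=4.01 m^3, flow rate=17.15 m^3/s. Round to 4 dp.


tau = V / Q_flow
tau = 4.01 / 17.15 = 0.2338 s


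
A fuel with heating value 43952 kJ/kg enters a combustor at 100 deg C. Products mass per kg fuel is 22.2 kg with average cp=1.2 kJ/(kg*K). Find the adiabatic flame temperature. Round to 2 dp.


T_ad = T_in + Hc / (m_p * cp)
Denominator = 22.2 * 1.2 = 26.6400
Temperature rise = 43952 / 26.6400 = 1649.85 K
T_ad = 100 + 1649.85 = 1749.85 deg C


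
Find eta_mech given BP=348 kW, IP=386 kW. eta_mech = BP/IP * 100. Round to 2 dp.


eta_mech = (BP / IP) * 100
Ratio = 348 / 386 = 0.9016
eta_mech = 0.9016 * 100 = 90.16%


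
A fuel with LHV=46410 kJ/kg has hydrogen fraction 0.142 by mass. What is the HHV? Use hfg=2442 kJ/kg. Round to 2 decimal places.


HHV = LHV + hfg * 9 * H
Water addition = 2442 * 9 * 0.142 = 3120.876 kJ/kg
HHV = 46410 + 3120.876 = 49530.88 kJ/kg


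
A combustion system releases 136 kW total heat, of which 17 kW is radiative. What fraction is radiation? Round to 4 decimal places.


f_rad = Q_rad / Q_total
f_rad = 17 / 136 = 0.1250


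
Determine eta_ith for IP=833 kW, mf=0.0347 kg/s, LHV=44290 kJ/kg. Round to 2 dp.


eta_ith = (IP / (mf * LHV)) * 100
Denominator = 0.0347 * 44290 = 1536.8630 kW
eta_ith = (833 / 1536.8630) * 100 = 54.20%


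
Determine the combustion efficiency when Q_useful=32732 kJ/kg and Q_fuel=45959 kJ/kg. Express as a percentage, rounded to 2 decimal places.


Efficiency = (Q_useful / Q_fuel) * 100
Efficiency = (32732 / 45959) * 100
Efficiency = 0.7122 * 100 = 71.22%


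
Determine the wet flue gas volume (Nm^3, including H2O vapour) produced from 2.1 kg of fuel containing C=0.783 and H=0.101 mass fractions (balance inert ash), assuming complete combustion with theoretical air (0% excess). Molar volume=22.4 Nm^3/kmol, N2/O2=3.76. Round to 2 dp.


Per kg fuel: CO2 = (C/12 kmol)*22.4 = (0.783/12)*22.4 = 1.46160 Nm^3
Per kg fuel: H2O = (H/2 kmol)*22.4 = (0.101/2)*22.4 = 1.13120 Nm^3
O2 needed per kg fuel = C/12 + H/4 = 0.783/12 + 0.101/4 = 0.09050000 kmol
Per kg fuel: N2 = O2*3.76*22.4 = 0.09050000*3.76*22.4 = 7.62227 Nm^3
Total per kg = 1.46160 + 1.13120 + 7.62227 = 10.21507 Nm^3
Total = 10.21507 * 2.1 = 21.45 Nm^3


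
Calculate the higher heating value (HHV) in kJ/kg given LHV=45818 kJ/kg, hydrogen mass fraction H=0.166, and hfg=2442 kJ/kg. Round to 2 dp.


HHV = LHV + hfg * 9 * H
Water addition = 2442 * 9 * 0.166 = 3648.348 kJ/kg
HHV = 45818 + 3648.348 = 49466.35 kJ/kg


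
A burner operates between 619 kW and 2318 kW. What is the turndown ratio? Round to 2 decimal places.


TDR = Q_max / Q_min
TDR = 2318 / 619 = 3.74


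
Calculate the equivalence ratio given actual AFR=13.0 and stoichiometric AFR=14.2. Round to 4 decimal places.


phi = AFR_stoich / AFR_actual
phi = 14.2 / 13.0 = 1.0923


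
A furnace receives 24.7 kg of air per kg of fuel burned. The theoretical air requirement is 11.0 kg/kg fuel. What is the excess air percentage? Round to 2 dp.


Excess air = actual - stoichiometric = 24.7 - 11.0 = 13.70 kg/kg fuel
Excess air % = (excess / stoich) * 100 = (13.70 / 11.0) * 100 = 124.55%


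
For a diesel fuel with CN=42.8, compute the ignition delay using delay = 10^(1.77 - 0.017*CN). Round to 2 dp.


delay = 10^(1.77 - 0.017*CN)
Exponent = 1.77 - 0.017*42.8 = 1.0424
delay = 10^1.0424 = 11.03 ms


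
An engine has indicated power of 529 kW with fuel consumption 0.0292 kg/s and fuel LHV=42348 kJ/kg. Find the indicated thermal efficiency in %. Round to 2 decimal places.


eta_ith = (IP / (mf * LHV)) * 100
Denominator = 0.0292 * 42348 = 1236.5616 kW
eta_ith = (529 / 1236.5616) * 100 = 42.78%


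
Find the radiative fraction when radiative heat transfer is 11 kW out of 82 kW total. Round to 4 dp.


f_rad = Q_rad / Q_total
f_rad = 11 / 82 = 0.1341


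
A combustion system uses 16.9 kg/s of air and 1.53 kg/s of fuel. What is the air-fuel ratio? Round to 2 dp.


AFR = m_air / m_fuel
AFR = 16.9 / 1.53 = 11.05


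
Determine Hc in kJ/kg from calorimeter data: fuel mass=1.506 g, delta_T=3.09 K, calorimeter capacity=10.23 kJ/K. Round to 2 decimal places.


Hc = C_cal * delta_T / m_fuel
Q_released = 10.23 * 3.09 = 31.6107 kJ
m_fuel = 1.506 g = 1.506/1000 kg = 0.001506 kg
Hc = 31.6107 / 0.001506 = 20989.84 kJ/kg


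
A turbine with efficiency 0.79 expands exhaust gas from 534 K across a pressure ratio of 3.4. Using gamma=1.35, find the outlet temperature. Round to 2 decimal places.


T_out = T_in * (1 - eta * (1 - PR^(-(gamma-1)/gamma)))
Exponent = -(1.35-1)/1.35 = -0.25925926
PR^exp = 3.4^(-0.25925926) = 0.72813041
Factor = 1 - 0.79*(1 - 0.72813041) = 0.78522302
T_out = 534 * 0.78522302 = 419.31 K


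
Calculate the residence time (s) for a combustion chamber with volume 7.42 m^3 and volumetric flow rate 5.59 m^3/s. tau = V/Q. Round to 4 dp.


tau = V / Q_flow
tau = 7.42 / 5.59 = 1.3274 s


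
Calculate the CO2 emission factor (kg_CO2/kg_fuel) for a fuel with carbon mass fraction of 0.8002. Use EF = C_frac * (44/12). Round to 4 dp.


EF = C_frac * (M_CO2 / M_C)
EF = 0.8002 * (44/12)
EF = 0.8002 * 3.666667 = 2.9341 kg_CO2/kg_fuel


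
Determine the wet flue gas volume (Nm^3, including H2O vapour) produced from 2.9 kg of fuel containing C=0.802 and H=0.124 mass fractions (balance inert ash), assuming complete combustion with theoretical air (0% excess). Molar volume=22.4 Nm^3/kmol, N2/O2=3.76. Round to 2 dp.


Per kg fuel: CO2 = (C/12 kmol)*22.4 = (0.802/12)*22.4 = 1.49707 Nm^3
Per kg fuel: H2O = (H/2 kmol)*22.4 = (0.124/2)*22.4 = 1.38880 Nm^3
O2 needed per kg fuel = C/12 + H/4 = 0.802/12 + 0.124/4 = 0.09783333 kmol
Per kg fuel: N2 = O2*3.76*22.4 = 0.09783333*3.76*22.4 = 8.23991 Nm^3
Total per kg = 1.49707 + 1.38880 + 8.23991 = 11.12578 Nm^3
Total = 11.12578 * 2.9 = 32.26 Nm^3


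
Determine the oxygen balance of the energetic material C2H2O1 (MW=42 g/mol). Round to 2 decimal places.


OB = -1600 * (2C + H/2 - O) / MW
Inner = 2*2 + 2/2 - 1 = 4.00
OB = -1600 * 4.00 / 42 = -152.38%


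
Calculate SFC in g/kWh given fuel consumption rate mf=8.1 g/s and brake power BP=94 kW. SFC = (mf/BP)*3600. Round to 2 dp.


SFC = (mf / BP) * 3600
Rate = 8.1 / 94 = 0.086170 g/(s*kW)
SFC = 0.086170 * 3600 = 310.21 g/kWh


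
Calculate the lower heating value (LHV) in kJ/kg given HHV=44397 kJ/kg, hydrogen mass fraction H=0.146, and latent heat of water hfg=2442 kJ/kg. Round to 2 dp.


LHV = HHV - hfg * 9 * H
Water correction = 2442 * 9 * 0.146 = 3208.788 kJ/kg
LHV = 44397 - 3208.788 = 41188.21 kJ/kg


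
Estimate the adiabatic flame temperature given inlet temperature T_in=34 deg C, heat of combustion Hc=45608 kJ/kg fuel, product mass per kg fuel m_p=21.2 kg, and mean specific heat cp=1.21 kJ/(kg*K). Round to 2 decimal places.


T_ad = T_in + Hc / (m_p * cp)
Denominator = 21.2 * 1.21 = 25.6520
Temperature rise = 45608 / 25.6520 = 1777.95 K
T_ad = 34 + 1777.95 = 1811.95 deg C


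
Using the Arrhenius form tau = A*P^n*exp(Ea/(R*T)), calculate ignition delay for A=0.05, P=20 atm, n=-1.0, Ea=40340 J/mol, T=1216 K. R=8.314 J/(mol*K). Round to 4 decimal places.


tau = A * P^n * exp(Ea/(R*T))
P^n = 20^(-1.0) = 0.05000000
Ea/(R*T) = 40340/(8.314*1216) = 3.990178
exp(Ea/(R*T)) = 54.064526
tau = 0.05 * 0.05000000 * 54.064526 = 0.1352 ms


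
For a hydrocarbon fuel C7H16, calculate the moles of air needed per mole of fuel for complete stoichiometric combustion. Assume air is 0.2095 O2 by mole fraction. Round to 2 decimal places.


Balanced combustion: C7H16 + 11 O2 -> 7 CO2 + 8 H2O
O2 needed = C + H/4 = 7 + 16/4 = 11.00 moles
Air moles = O2 / 0.2095 = 11.00 / 0.2095 = 52.51 moles air


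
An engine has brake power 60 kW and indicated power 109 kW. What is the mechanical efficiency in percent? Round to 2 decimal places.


eta_mech = (BP / IP) * 100
Ratio = 60 / 109 = 0.5505
eta_mech = 0.5505 * 100 = 55.05%


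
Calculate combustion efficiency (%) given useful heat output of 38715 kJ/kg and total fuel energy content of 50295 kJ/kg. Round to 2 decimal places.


Efficiency = (Q_useful / Q_fuel) * 100
Efficiency = (38715 / 50295) * 100
Efficiency = 0.7698 * 100 = 76.98%


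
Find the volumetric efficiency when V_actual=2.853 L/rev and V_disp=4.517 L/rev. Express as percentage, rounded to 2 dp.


eta_v = (V_actual / V_disp) * 100
Ratio = 2.853 / 4.517 = 0.6316
eta_v = 0.6316 * 100 = 63.16%


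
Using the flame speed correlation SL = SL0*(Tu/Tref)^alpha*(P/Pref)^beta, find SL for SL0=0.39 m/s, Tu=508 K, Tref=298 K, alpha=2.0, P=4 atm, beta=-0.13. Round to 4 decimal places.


SL = SL0 * (Tu/Tref)^alpha * (P/Pref)^beta
T ratio = 508/298 = 1.70469799
(T ratio)^alpha = 1.70469799^2.0 = 2.905995
(P/Pref)^beta = 4^(-0.13) = 0.835088
SL = 0.39 * 2.905995 * 0.835088 = 0.9464 m/s


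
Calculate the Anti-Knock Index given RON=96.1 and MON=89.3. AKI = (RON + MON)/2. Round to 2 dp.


AKI = (RON + MON) / 2
AKI = (96.1 + 89.3) / 2
AKI = 185.4 / 2 = 92.70


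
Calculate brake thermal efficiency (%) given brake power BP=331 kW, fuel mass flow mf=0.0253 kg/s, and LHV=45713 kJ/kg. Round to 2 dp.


eta_BTE = (BP / (mf * LHV)) * 100
Denominator = 0.0253 * 45713 = 1156.5389 kW
eta_BTE = (331 / 1156.5389) * 100 = 28.62%


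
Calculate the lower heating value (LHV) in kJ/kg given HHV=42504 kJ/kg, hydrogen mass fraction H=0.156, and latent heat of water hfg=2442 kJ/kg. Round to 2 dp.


LHV = HHV - hfg * 9 * H
Water correction = 2442 * 9 * 0.156 = 3428.568 kJ/kg
LHV = 42504 - 3428.568 = 39075.43 kJ/kg


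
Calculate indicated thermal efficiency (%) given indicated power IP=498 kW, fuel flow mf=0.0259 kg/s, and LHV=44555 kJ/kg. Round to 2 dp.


eta_ith = (IP / (mf * LHV)) * 100
Denominator = 0.0259 * 44555 = 1153.9745 kW
eta_ith = (498 / 1153.9745) * 100 = 43.16%


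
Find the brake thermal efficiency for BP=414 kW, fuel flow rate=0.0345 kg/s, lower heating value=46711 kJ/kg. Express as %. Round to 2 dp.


eta_BTE = (BP / (mf * LHV)) * 100
Denominator = 0.0345 * 46711 = 1611.5295 kW
eta_BTE = (414 / 1611.5295) * 100 = 25.69%


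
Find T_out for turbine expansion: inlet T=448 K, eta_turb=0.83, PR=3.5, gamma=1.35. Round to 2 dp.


T_out = T_in * (1 - eta * (1 - PR^(-(gamma-1)/gamma)))
Exponent = -(1.35-1)/1.35 = -0.25925926
PR^exp = 3.5^(-0.25925926) = 0.72267881
Factor = 1 - 0.83*(1 - 0.72267881) = 0.76982341
T_out = 448 * 0.76982341 = 344.88 K


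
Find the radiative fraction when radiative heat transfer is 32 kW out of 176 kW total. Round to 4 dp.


f_rad = Q_rad / Q_total
f_rad = 32 / 176 = 0.1818


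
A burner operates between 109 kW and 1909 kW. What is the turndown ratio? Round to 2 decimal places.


TDR = Q_max / Q_min
TDR = 1909 / 109 = 17.51


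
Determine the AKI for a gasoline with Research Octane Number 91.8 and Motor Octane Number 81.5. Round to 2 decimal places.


AKI = (RON + MON) / 2
AKI = (91.8 + 81.5) / 2
AKI = 173.3 / 2 = 86.65


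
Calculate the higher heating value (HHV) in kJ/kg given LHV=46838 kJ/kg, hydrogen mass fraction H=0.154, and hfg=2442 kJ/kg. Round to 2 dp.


HHV = LHV + hfg * 9 * H
Water addition = 2442 * 9 * 0.154 = 3384.612 kJ/kg
HHV = 46838 + 3384.612 = 50222.61 kJ/kg


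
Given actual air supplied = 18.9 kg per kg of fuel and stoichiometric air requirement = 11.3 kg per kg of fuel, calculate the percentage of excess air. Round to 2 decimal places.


Excess air = actual - stoichiometric = 18.9 - 11.3 = 7.60 kg/kg fuel
Excess air % = (excess / stoich) * 100 = (7.60 / 11.3) * 100 = 67.26%


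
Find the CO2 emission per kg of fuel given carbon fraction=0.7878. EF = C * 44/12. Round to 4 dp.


EF = C_frac * (M_CO2 / M_C)
EF = 0.7878 * (44/12)
EF = 0.7878 * 3.666667 = 2.8886 kg_CO2/kg_fuel


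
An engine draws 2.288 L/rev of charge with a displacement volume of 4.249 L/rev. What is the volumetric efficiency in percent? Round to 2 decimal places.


eta_v = (V_actual / V_disp) * 100
Ratio = 2.288 / 4.249 = 0.5385
eta_v = 0.5385 * 100 = 53.85%


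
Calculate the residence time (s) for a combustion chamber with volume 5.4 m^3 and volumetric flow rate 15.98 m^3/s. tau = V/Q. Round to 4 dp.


tau = V / Q_flow
tau = 5.4 / 15.98 = 0.3379 s


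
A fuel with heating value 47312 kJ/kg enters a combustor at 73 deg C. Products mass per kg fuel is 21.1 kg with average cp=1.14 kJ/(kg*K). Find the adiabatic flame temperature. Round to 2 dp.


T_ad = T_in + Hc / (m_p * cp)
Denominator = 21.1 * 1.14 = 24.0540
Temperature rise = 47312 / 24.0540 = 1966.91 K
T_ad = 73 + 1966.91 = 2039.91 deg C


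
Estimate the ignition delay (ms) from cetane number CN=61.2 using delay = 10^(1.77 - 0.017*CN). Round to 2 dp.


delay = 10^(1.77 - 0.017*CN)
Exponent = 1.77 - 0.017*61.2 = 0.7296
delay = 10^0.7296 = 5.37 ms


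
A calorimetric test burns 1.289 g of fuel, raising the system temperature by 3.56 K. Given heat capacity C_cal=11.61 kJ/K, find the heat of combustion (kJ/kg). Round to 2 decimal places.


Hc = C_cal * delta_T / m_fuel
Q_released = 11.61 * 3.56 = 41.3316 kJ
m_fuel = 1.289 g = 1.289/1000 kg = 0.001289 kg
Hc = 41.3316 / 0.001289 = 32064.86 kJ/kg


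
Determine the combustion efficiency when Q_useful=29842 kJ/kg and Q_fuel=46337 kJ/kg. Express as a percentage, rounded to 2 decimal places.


Efficiency = (Q_useful / Q_fuel) * 100
Efficiency = (29842 / 46337) * 100
Efficiency = 0.6440 * 100 = 64.40%


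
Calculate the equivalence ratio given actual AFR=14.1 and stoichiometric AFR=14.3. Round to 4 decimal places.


phi = AFR_stoich / AFR_actual
phi = 14.3 / 14.1 = 1.0142


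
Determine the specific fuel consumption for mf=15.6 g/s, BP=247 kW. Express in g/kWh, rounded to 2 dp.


SFC = (mf / BP) * 3600
Rate = 15.6 / 247 = 0.063158 g/(s*kW)
SFC = 0.063158 * 3600 = 227.37 g/kWh


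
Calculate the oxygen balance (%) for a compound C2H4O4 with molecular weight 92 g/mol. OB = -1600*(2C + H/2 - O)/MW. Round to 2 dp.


OB = -1600 * (2C + H/2 - O) / MW
Inner = 2*2 + 4/2 - 4 = 2.00
OB = -1600 * 2.00 / 92 = -34.78%


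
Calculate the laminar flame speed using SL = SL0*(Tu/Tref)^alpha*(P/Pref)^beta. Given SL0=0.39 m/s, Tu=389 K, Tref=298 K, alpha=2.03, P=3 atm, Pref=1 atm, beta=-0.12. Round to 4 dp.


SL = SL0 * (Tu/Tref)^alpha * (P/Pref)^beta
T ratio = 389/298 = 1.30536913
(T ratio)^alpha = 1.30536913^2.03 = 1.717666
(P/Pref)^beta = 3^(-0.12) = 0.876487
SL = 0.39 * 1.717666 * 0.876487 = 0.5871 m/s


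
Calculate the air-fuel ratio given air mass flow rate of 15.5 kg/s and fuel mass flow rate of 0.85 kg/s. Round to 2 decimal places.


AFR = m_air / m_fuel
AFR = 15.5 / 0.85 = 18.24


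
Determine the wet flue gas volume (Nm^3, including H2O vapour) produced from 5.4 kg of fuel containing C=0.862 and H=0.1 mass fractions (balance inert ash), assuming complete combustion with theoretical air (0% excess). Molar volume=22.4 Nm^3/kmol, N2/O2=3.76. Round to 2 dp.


Per kg fuel: CO2 = (C/12 kmol)*22.4 = (0.862/12)*22.4 = 1.60907 Nm^3
Per kg fuel: H2O = (H/2 kmol)*22.4 = (0.1/2)*22.4 = 1.12000 Nm^3
O2 needed per kg fuel = C/12 + H/4 = 0.862/12 + 0.1/4 = 0.09683333 kmol
Per kg fuel: N2 = O2*3.76*22.4 = 0.09683333*3.76*22.4 = 8.15569 Nm^3
Total per kg = 1.60907 + 1.12000 + 8.15569 = 10.88476 Nm^3
Total = 10.88476 * 5.4 = 58.78 Nm^3


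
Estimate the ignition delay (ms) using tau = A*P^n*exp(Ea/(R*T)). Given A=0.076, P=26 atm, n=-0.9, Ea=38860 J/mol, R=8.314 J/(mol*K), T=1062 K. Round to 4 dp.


tau = A * P^n * exp(Ea/(R*T))
P^n = 26^(-0.9) = 0.05327506
Ea/(R*T) = 38860/(8.314*1062) = 4.401171
exp(Ea/(R*T)) = 81.546317
tau = 0.076 * 0.05327506 * 81.546317 = 0.3302 ms


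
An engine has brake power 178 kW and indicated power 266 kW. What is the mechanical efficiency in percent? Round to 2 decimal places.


eta_mech = (BP / IP) * 100
Ratio = 178 / 266 = 0.6692
eta_mech = 0.6692 * 100 = 66.92%


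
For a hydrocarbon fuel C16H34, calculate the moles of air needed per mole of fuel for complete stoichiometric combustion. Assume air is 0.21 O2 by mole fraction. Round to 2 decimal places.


Balanced combustion: C16H34 + 24.5 O2 -> 16 CO2 + 17 H2O
O2 needed = C + H/4 = 16 + 34/4 = 24.50 moles
Air moles = O2 / 0.21 = 24.50 / 0.21 = 116.67 moles air


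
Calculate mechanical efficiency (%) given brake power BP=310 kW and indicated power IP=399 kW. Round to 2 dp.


eta_mech = (BP / IP) * 100
Ratio = 310 / 399 = 0.7769
eta_mech = 0.7769 * 100 = 77.69%


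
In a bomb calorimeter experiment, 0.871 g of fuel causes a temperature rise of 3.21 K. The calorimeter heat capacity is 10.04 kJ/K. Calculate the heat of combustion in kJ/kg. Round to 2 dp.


Hc = C_cal * delta_T / m_fuel
Q_released = 10.04 * 3.21 = 32.2284 kJ
m_fuel = 0.871 g = 0.871/1000 kg = 0.000871 kg
Hc = 32.2284 / 0.000871 = 37001.61 kJ/kg


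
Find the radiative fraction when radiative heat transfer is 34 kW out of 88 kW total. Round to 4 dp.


f_rad = Q_rad / Q_total
f_rad = 34 / 88 = 0.3864


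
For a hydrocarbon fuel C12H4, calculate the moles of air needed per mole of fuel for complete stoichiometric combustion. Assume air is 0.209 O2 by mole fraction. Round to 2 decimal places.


Balanced combustion: C12H4 + 13 O2 -> 12 CO2 + 2 H2O
O2 needed = C + H/4 = 12 + 4/4 = 13.00 moles
Air moles = O2 / 0.209 = 13.00 / 0.209 = 62.20 moles air


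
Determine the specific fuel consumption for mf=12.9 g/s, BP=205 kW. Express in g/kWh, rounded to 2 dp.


SFC = (mf / BP) * 3600
Rate = 12.9 / 205 = 0.062927 g/(s*kW)
SFC = 0.062927 * 3600 = 226.54 g/kWh


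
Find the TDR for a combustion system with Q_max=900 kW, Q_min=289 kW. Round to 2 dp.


TDR = Q_max / Q_min
TDR = 900 / 289 = 3.11


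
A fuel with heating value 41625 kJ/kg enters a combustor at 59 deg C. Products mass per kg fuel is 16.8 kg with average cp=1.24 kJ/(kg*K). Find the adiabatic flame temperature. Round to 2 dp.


T_ad = T_in + Hc / (m_p * cp)
Denominator = 16.8 * 1.24 = 20.8320
Temperature rise = 41625 / 20.8320 = 1998.13 K
T_ad = 59 + 1998.13 = 2057.13 deg C


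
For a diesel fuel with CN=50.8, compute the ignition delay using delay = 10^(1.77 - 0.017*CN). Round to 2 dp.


delay = 10^(1.77 - 0.017*CN)
Exponent = 1.77 - 0.017*50.8 = 0.9064
delay = 10^0.9064 = 8.06 ms


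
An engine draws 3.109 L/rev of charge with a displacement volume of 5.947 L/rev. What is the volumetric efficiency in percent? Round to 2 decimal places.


eta_v = (V_actual / V_disp) * 100
Ratio = 3.109 / 5.947 = 0.5228
eta_v = 0.5228 * 100 = 52.28%


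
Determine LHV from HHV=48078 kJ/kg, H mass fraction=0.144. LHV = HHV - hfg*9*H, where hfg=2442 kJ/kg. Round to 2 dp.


LHV = HHV - hfg * 9 * H
Water correction = 2442 * 9 * 0.144 = 3164.832 kJ/kg
LHV = 48078 - 3164.832 = 44913.17 kJ/kg


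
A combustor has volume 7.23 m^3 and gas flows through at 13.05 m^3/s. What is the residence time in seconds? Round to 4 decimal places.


tau = V / Q_flow
tau = 7.23 / 13.05 = 0.5540 s


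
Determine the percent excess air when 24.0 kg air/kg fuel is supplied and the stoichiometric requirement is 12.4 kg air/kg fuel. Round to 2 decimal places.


Excess air = actual - stoichiometric = 24.0 - 12.4 = 11.60 kg/kg fuel
Excess air % = (excess / stoich) * 100 = (11.60 / 12.4) * 100 = 93.55%


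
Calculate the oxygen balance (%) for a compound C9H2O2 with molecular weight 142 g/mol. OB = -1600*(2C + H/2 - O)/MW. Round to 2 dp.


OB = -1600 * (2C + H/2 - O) / MW
Inner = 2*9 + 2/2 - 2 = 17.00
OB = -1600 * 17.00 / 142 = -191.55%


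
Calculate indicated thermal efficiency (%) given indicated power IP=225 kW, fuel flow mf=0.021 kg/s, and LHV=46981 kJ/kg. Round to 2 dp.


eta_ith = (IP / (mf * LHV)) * 100
Denominator = 0.021 * 46981 = 986.6010 kW
eta_ith = (225 / 986.6010) * 100 = 22.81%


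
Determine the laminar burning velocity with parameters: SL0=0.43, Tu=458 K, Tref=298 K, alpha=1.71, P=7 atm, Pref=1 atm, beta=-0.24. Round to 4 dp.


SL = SL0 * (Tu/Tref)^alpha * (P/Pref)^beta
T ratio = 458/298 = 1.53691275
(T ratio)^alpha = 1.53691275^1.71 = 2.085308
(P/Pref)^beta = 7^(-0.24) = 0.626869
SL = 0.43 * 2.085308 * 0.626869 = 0.5621 m/s


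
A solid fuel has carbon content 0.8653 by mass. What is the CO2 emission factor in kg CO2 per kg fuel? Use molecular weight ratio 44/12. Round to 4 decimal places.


EF = C_frac * (M_CO2 / M_C)
EF = 0.8653 * (44/12)
EF = 0.8653 * 3.666667 = 3.1728 kg_CO2/kg_fuel


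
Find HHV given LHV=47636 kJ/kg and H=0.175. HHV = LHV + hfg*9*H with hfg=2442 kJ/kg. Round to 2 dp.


HHV = LHV + hfg * 9 * H
Water addition = 2442 * 9 * 0.175 = 3846.150 kJ/kg
HHV = 47636 + 3846.150 = 51482.15 kJ/kg


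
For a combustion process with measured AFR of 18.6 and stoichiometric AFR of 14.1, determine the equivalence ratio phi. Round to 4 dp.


phi = AFR_stoich / AFR_actual
phi = 14.1 / 18.6 = 0.7581


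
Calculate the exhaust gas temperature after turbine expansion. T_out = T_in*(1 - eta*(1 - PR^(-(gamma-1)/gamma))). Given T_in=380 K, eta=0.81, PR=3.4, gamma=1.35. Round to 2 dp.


T_out = T_in * (1 - eta * (1 - PR^(-(gamma-1)/gamma)))
Exponent = -(1.35-1)/1.35 = -0.25925926
PR^exp = 3.4^(-0.25925926) = 0.72813041
Factor = 1 - 0.81*(1 - 0.72813041) = 0.77978563
T_out = 380 * 0.77978563 = 296.32 K


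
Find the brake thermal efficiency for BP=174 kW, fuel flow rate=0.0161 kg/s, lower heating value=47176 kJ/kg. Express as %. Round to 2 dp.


eta_BTE = (BP / (mf * LHV)) * 100
Denominator = 0.0161 * 47176 = 759.5336 kW
eta_BTE = (174 / 759.5336) * 100 = 22.91%


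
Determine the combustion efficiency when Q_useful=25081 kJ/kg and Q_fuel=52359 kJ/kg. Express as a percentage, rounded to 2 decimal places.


Efficiency = (Q_useful / Q_fuel) * 100
Efficiency = (25081 / 52359) * 100
Efficiency = 0.4790 * 100 = 47.90%


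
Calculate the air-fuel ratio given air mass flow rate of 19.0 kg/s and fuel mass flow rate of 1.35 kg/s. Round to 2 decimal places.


AFR = m_air / m_fuel
AFR = 19.0 / 1.35 = 14.07


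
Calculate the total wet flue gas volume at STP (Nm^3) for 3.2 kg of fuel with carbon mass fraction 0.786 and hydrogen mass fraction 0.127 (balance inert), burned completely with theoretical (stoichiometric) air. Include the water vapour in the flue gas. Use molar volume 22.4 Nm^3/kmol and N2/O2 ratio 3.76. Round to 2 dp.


Per kg fuel: CO2 = (C/12 kmol)*22.4 = (0.786/12)*22.4 = 1.46720 Nm^3
Per kg fuel: H2O = (H/2 kmol)*22.4 = (0.127/2)*22.4 = 1.42240 Nm^3
O2 needed per kg fuel = C/12 + H/4 = 0.786/12 + 0.127/4 = 0.09725000 kmol
Per kg fuel: N2 = O2*3.76*22.4 = 0.09725000*3.76*22.4 = 8.19078 Nm^3
Total per kg = 1.46720 + 1.42240 + 8.19078 = 11.08038 Nm^3
Total = 11.08038 * 3.2 = 35.46 Nm^3


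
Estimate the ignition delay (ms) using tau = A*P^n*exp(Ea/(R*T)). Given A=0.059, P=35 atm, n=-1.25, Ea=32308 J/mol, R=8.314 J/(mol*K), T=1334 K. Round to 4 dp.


tau = A * P^n * exp(Ea/(R*T))
P^n = 35^(-1.25) = 0.01174667
Ea/(R*T) = 32308/(8.314*1334) = 2.913025
exp(Ea/(R*T)) = 18.412414
tau = 0.059 * 0.01174667 * 18.412414 = 0.0128 ms


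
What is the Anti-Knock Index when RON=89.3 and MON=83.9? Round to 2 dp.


AKI = (RON + MON) / 2
AKI = (89.3 + 83.9) / 2
AKI = 173.2 / 2 = 86.60


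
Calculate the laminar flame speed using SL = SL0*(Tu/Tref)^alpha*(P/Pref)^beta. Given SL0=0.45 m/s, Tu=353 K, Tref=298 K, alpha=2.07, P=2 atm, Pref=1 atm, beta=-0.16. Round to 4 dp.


SL = SL0 * (Tu/Tref)^alpha * (P/Pref)^beta
T ratio = 353/298 = 1.18456376
(T ratio)^alpha = 1.18456376^2.07 = 1.419927
(P/Pref)^beta = 2^(-0.16) = 0.895025
SL = 0.45 * 1.419927 * 0.895025 = 0.5719 m/s


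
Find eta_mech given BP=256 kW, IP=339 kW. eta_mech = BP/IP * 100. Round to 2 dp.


eta_mech = (BP / IP) * 100
Ratio = 256 / 339 = 0.7552
eta_mech = 0.7552 * 100 = 75.52%


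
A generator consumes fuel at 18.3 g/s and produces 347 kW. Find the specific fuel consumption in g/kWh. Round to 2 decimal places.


SFC = (mf / BP) * 3600
Rate = 18.3 / 347 = 0.052738 g/(s*kW)
SFC = 0.052738 * 3600 = 189.86 g/kWh


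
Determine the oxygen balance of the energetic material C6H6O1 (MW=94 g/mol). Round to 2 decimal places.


OB = -1600 * (2C + H/2 - O) / MW
Inner = 2*6 + 6/2 - 1 = 14.00
OB = -1600 * 14.00 / 94 = -238.30%


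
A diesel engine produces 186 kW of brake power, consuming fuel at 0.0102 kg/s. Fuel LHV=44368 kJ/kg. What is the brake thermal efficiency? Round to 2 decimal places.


eta_BTE = (BP / (mf * LHV)) * 100
Denominator = 0.0102 * 44368 = 452.5536 kW
eta_BTE = (186 / 452.5536) * 100 = 41.10%


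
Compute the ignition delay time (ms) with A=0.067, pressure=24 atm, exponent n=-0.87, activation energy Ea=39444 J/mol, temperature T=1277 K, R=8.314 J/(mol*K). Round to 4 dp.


tau = A * P^n * exp(Ea/(R*T))
P^n = 24^(-0.87) = 0.06298197
Ea/(R*T) = 39444/(8.314*1277) = 3.715181
exp(Ea/(R*T)) = 41.066039
tau = 0.067 * 0.06298197 * 41.066039 = 0.1733 ms


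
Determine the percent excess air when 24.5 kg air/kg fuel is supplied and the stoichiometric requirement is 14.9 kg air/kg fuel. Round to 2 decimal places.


Excess air = actual - stoichiometric = 24.5 - 14.9 = 9.60 kg/kg fuel
Excess air % = (excess / stoich) * 100 = (9.60 / 14.9) * 100 = 64.43%


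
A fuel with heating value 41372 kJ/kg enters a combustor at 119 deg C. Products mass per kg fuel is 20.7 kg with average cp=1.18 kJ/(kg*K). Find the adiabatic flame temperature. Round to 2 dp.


T_ad = T_in + Hc / (m_p * cp)
Denominator = 20.7 * 1.18 = 24.4260
Temperature rise = 41372 / 24.4260 = 1693.77 K
T_ad = 119 + 1693.77 = 1812.77 deg C


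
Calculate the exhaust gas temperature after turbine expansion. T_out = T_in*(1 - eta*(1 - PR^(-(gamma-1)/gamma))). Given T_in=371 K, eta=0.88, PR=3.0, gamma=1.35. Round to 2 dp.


T_out = T_in * (1 - eta * (1 - PR^(-(gamma-1)/gamma)))
Exponent = -(1.35-1)/1.35 = -0.25925926
PR^exp = 3.0^(-0.25925926) = 0.75214556
Factor = 1 - 0.88*(1 - 0.75214556) = 0.78188809
T_out = 371 * 0.78188809 = 290.08 K


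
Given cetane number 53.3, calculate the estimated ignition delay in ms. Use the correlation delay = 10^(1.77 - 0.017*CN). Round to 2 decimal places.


delay = 10^(1.77 - 0.017*CN)
Exponent = 1.77 - 0.017*53.3 = 0.8639
delay = 10^0.8639 = 7.31 ms


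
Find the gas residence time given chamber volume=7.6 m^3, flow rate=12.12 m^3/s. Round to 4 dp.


tau = V / Q_flow
tau = 7.6 / 12.12 = 0.6271 s


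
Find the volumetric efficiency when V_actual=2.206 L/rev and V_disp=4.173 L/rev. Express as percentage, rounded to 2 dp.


eta_v = (V_actual / V_disp) * 100
Ratio = 2.206 / 4.173 = 0.5286
eta_v = 0.5286 * 100 = 52.86%


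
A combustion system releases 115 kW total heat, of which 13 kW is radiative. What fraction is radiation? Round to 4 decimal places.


f_rad = Q_rad / Q_total
f_rad = 13 / 115 = 0.1130
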